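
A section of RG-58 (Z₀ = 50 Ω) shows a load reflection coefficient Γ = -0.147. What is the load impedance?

Z_L = Z_0·(1 + Γ)/(1 − Γ) = 50·(0.853)/(1.15)

Z_L ≈ 37.2 Ω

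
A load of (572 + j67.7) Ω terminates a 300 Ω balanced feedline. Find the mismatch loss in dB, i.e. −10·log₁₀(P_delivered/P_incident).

mismatch loss ≈ 0.471 dB

Γ = (272 + j67.7)/(872 + j67.7), |Γ| = 0.32
|Γ|² = 0.103, so P_del/P_inc = 1 − |Γ|² = 0.897
ML = −10·log₁₀(1 − |Γ|²)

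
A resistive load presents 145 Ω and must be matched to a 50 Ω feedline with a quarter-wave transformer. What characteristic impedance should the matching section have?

Z_qwt = √(Z_0·R_L) = √(50 × 145) = √7250

Z_qwt ≈ 85.1 Ω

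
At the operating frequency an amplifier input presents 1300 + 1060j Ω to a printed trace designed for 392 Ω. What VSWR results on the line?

Γ = (Z_L − Z_0)/(Z_L + Z_0) = (908 + j1060)/(1692 + j1060)
|Γ| = 1400/2000 = 0.699
VSWR = (1 + |Γ|)/(1 − |Γ|) = 1.7/0.301

VSWR ≈ 5.65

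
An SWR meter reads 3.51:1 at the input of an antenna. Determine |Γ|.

|Γ| = (S − 1)/(S + 1) = (3.51 − 1)/(3.51 + 1) = 2.51/4.51

|Γ| ≈ 0.557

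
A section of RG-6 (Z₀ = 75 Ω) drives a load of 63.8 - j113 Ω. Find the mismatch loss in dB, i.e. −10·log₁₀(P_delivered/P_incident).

Γ = (-11.2 − j113)/(138.8 − j113), |Γ| = 0.634
|Γ|² = 0.403, so P_del/P_inc = 1 − |Γ|² = 0.597
ML = −10·log₁₀(1 − |Γ|²)

mismatch loss ≈ 2.24 dB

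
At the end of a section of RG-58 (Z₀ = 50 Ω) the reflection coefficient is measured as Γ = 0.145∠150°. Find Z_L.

Z_L ≈ 38.5 + j5.7 Ω

Z_L = Z_0·(1 + Γ)/(1 − Γ) = 50·(0.874 + j0.0725)/(1.13 − j0.0725)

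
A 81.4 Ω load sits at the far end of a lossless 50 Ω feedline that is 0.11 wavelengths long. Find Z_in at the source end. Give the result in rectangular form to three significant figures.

βl = 2π × 0.11 = 39.6°
tan(βl) = tan(39.6°) = 0.827
Z_in = Z_0·(Z_L + jZ_0·tanβl)/(Z_0 + jZ_L·tanβl)
     = 50·(81.4 + j41.4)/(50 + j67.3)

Z_in ≈ 48.7 − j24.3 Ω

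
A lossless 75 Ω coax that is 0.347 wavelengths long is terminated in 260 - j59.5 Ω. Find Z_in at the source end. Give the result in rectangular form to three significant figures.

βl = 2π × 0.347 = 125°
tan(βl) = tan(125°) = -1.43
Z_in = Z_0·(Z_L + jZ_0·tanβl)/(Z_0 + jZ_L·tanβl)
     = 75·(260 − j167)/(-10.2 − j372)

Z_in ≈ 32.2 + j53.2 Ω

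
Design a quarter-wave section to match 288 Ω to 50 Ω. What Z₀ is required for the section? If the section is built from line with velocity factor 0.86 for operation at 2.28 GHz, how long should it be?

Z_qwt = √(Z_0·R_L) = √(50 × 288) = √14400
λ = 0.86·c/f = 0.113 m, so l = λ/4 = 0.0283 m

Z_qwt ≈ 120 Ω; length ≈ 2.83 cm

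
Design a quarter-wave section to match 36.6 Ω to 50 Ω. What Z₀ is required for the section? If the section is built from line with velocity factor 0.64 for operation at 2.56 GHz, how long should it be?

Z_qwt ≈ 42.8 Ω; length ≈ 1.88 cm

Z_qwt = √(Z_0·R_L) = √(50 × 36.6) = √1830
λ = 0.64·c/f = 0.075 m, so l = λ/4 = 0.0187 m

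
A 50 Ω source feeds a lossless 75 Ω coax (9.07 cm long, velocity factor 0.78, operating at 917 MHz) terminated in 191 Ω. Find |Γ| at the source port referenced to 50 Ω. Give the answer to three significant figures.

λ = v/f = 0.78·c / 917 MHz = 0.255 m
βl = 2π·l/λ = 2π × 0.355 = 128°
tan(βl) = -1.28
Z_in = Z_0·(Z_L + jZ_0·tanβl)/(Z_0 + jZ_L·tanβl) = 43.3 + j45.2 Ω
Γ_s = (Z_in − Z_s)/(Z_in + Z_s) = (-6.69 + j45.2)/(93.3 + j45.2), |Γ_s| = 0.441

|Γ| ≈ 0.441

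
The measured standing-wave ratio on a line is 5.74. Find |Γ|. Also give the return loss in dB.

|Γ| = (S − 1)/(S + 1) = (5.74 − 1)/(5.74 + 1) = 4.74/6.74
RL = −20·log₁₀|Γ| = −20·log₁₀(0.703)

|Γ| ≈ 0.703; return loss ≈ 3.06 dB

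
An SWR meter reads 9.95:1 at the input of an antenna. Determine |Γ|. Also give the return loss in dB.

|Γ| = (S − 1)/(S + 1) = (9.95 − 1)/(9.95 + 1) = 8.95/10.9
RL = −20·log₁₀|Γ| = −20·log₁₀(0.817)

|Γ| ≈ 0.817; return loss ≈ 1.75 dB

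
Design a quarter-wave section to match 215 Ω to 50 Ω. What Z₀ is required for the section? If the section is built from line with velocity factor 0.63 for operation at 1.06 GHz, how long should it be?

Z_qwt = √(Z_0·R_L) = √(50 × 215) = √10750
λ = 0.63·c/f = 0.178 m, so l = λ/4 = 0.0446 m

Z_qwt ≈ 104 Ω; length ≈ 4.46 cm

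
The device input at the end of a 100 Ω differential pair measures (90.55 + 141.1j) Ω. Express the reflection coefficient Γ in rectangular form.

Γ ≈ 0.322 + j0.502

Γ = (Z_L − Z_0)/(Z_L + Z_0) = (-9.45 + j141.1)/(190.6 + j141.1)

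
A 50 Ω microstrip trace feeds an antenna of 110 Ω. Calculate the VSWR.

For a purely resistive load, VSWR = R_L/Z_0 or Z_0/R_L (whichever > 1) = 110/50

VSWR ≈ 2.2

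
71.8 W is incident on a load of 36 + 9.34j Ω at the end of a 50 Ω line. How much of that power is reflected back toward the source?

|Γ| = |(-14 + j9.34)/(86 + j9.34)| = 0.195
|Γ|² = 0.0378
P_refl = |Γ|²·P_inc = 2.72 W, P_del = (1 − |Γ|²)·P_inc = 69.1 W

P_reflected ≈ 2.72 W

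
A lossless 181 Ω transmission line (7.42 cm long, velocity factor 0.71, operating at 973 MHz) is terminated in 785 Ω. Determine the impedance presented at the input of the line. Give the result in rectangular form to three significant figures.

Z_in ≈ 56.9 + j105 Ω

λ = v/f = 0.71·c / 973 MHz = 0.219 m
βl = 2π·l/λ = 2π × 0.339 = 122°
tan(βl) = tan(122°) = -1.6
Z_in = Z_0·(Z_L + jZ_0·tanβl)/(Z_0 + jZ_L·tanβl)
     = 181·(785 − j289)/(181 − j1260)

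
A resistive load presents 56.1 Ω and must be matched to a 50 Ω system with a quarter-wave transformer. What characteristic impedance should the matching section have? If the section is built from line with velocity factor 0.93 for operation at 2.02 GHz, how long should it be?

Z_qwt = √(Z_0·R_L) = √(50 × 56.1) = √2805
λ = 0.93·c/f = 0.138 m, so l = λ/4 = 0.0345 m

Z_qwt ≈ 53 Ω; length ≈ 3.45 cm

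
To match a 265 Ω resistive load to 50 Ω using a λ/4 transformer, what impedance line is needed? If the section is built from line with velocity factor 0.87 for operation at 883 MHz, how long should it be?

Z_qwt ≈ 115 Ω; length ≈ 7.39 cm

Z_qwt = √(Z_0·R_L) = √(50 × 265) = √13250
λ = 0.87·c/f = 0.296 m, so l = λ/4 = 0.0739 m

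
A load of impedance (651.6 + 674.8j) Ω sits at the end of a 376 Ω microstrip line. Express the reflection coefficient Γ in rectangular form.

Γ = (Z_L − Z_0)/(Z_L + Z_0) = (275.6 + j674.8)/(1028 + j674.8)

Γ ≈ 0.489 + j0.336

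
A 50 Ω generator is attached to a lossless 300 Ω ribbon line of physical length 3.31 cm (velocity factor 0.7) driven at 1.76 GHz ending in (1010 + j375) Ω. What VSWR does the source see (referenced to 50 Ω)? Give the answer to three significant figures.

VSWR ≈ 1.71

λ = v/f = 0.7·c / 1.76 GHz = 0.119 m
βl = 2π·l/λ = 2π × 0.277 = 99.9°
tan(βl) = -5.75
Z_in = Z_0·(Z_L + jZ_0·tanβl)/(Z_0 + jZ_L·tanβl) = 77.9 + j19.2 Ω
Γ_s = (Z_in − Z_s)/(Z_in + Z_s) = (27.9 + j19.2)/(128 + j19.2), |Γ_s| = 0.262
VSWR = (1 + |Γ_s|)/(1 − |Γ_s|)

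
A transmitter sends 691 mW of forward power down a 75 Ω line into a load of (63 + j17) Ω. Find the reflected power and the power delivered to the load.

P_reflected ≈ 15.5 mW; P_delivered ≈ 676 mW

|Γ| = |(-12 + j17)/(138 + j17)| = 0.15
|Γ|² = 0.0224
P_refl = |Γ|²·P_inc = 15.5 mW, P_del = (1 − |Γ|²)·P_inc = 676 mW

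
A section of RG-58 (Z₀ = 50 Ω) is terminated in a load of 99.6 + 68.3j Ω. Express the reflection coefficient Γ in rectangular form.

Γ = (Z_L − Z_0)/(Z_L + Z_0) = (49.6 + j68.3)/(149.6 + j68.3)

Γ ≈ 0.447 + j0.253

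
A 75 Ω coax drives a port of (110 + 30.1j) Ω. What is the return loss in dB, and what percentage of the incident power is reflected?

RL ≈ 12.2 dB; 6.07% of incident power reflected

Γ = (35 + j30.1)/(185 + j30.1), |Γ| = 0.246
RL = −20·log₁₀(0.246) = 12.2 dB
P_refl/P_inc = |Γ|² = 0.0607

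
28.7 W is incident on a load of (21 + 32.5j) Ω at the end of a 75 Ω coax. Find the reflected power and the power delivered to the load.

P_reflected ≈ 11.1 W; P_delivered ≈ 17.6 W

|Γ| = |(-54 + j32.5)/(96 + j32.5)| = 0.622
|Γ|² = 0.387
P_refl = |Γ|²·P_inc = 11.1 W, P_del = (1 − |Γ|²)·P_inc = 17.6 W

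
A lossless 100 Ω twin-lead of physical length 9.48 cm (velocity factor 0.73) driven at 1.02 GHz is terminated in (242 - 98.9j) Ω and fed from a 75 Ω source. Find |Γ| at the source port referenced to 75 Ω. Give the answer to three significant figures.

|Γ| ≈ 0.582

λ = v/f = 0.73·c / 1.02 GHz = 0.215 m
βl = 2π·l/λ = 2π × 0.442 = 159°
tan(βl) = -0.385
Z_in = Z_0·(Z_L + jZ_0·tanβl)/(Z_0 + jZ_L·tanβl) = 222 + j112 Ω
Γ_s = (Z_in − Z_s)/(Z_in + Z_s) = (147 + j112)/(297 + j112), |Γ_s| = 0.582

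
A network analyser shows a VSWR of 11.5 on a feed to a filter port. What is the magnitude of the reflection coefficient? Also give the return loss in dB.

|Γ| = (S − 1)/(S + 1) = (11.5 − 1)/(11.5 + 1) = 10.5/12.5
RL = −20·log₁₀|Γ| = −20·log₁₀(0.84)

|Γ| ≈ 0.84; return loss ≈ 1.51 dB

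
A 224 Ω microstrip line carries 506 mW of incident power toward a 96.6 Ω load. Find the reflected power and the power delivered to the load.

P_reflected ≈ 79.9 mW; P_delivered ≈ 426 mW

Γ = (96.6 − 224)/(96.6 + 224) = -0.397
|Γ|² = 0.158
P_refl = |Γ|²·P_inc = 79.9 mW, P_del = (1 − |Γ|²)·P_inc = 426 mW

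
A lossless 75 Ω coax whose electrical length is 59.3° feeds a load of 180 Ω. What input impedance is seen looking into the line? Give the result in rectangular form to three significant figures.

tan(βl) = tan(59.3°) = 1.68
Z_in = Z_0·(Z_L + jZ_0·tanβl)/(Z_0 + jZ_L·tanβl)
     = 75·(180 + j126)/(75 + j303)

Z_in ≈ 39.8 − j34.7 Ω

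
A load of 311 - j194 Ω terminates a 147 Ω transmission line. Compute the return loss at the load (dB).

Γ = (164 − j194)/(458 − j194), |Γ| = 0.511
RL = −20·log₁₀|Γ| = −20·log₁₀(0.511)

RL ≈ 5.84 dB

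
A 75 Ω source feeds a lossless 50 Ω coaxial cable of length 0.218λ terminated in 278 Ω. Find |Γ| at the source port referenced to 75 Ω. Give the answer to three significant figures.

|Γ| ≈ 0.782

βl = 2π × 0.218 = 78.5°
tan(βl) = 4.91
Z_in = Z_0·(Z_L + jZ_0·tanβl)/(Z_0 + jZ_L·tanβl) = 9.35 − j9.85 Ω
Γ_s = (Z_in − Z_s)/(Z_in + Z_s) = (-65.6 − j9.85)/(84.4 − j9.85), |Γ_s| = 0.782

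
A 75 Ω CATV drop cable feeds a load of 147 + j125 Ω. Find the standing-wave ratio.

Γ = (Z_L − Z_0)/(Z_L + Z_0) = (72 + j125)/(222 + j125)
|Γ| = 144/255 = 0.566
VSWR = (1 + |Γ|)/(1 − |Γ|) = 1.57/0.434

VSWR ≈ 3.61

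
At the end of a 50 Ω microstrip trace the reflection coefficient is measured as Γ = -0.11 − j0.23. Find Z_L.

Z_L = Z_0·(1 + Γ)/(1 − Γ) = 50·(0.89 − j0.23)/(1.11 + j0.23)

Z_L ≈ 36.4 − j17.9 Ω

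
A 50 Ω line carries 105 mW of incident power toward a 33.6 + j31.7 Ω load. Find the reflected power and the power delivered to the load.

|Γ| = |(-16.4 + j31.7)/(83.6 + j31.7)| = 0.399
|Γ|² = 0.159
P_refl = |Γ|²·P_inc = 16.7 mW, P_del = (1 − |Γ|²)·P_inc = 88.3 mW

P_reflected ≈ 16.7 mW; P_delivered ≈ 88.3 mW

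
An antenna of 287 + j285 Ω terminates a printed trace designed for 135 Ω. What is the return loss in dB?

RL ≈ 3.95 dB

Γ = (152 + j285)/(422 + j285), |Γ| = 0.634
RL = −20·log₁₀|Γ| = −20·log₁₀(0.634)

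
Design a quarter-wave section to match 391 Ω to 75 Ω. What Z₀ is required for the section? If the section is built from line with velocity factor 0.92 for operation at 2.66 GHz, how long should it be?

Z_qwt = √(Z_0·R_L) = √(75 × 391) = √29320
λ = 0.92·c/f = 0.104 m, so l = λ/4 = 0.0259 m

Z_qwt ≈ 171 Ω; length ≈ 2.59 cm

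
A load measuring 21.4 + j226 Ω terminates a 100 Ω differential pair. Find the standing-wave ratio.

Γ = (Z_L − Z_0)/(Z_L + Z_0) = (-78.6 + j226)/(121.4 + j226)
|Γ| = 239/257 = 0.933
VSWR = (1 + |Γ|)/(1 − |Γ|) = 1.93/0.0673

VSWR ≈ 28.7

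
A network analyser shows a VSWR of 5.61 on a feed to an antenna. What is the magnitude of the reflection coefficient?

|Γ| = (S − 1)/(S + 1) = (5.61 − 1)/(5.61 + 1) = 4.61/6.61

|Γ| ≈ 0.697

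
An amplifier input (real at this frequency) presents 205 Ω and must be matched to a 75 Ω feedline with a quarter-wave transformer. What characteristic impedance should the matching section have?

Z_qwt = √(Z_0·R_L) = √(75 × 205) = √15380

Z_qwt ≈ 124 Ω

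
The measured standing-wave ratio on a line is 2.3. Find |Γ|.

|Γ| ≈ 0.394

|Γ| = (S − 1)/(S + 1) = (2.3 − 1)/(2.3 + 1) = 1.3/3.3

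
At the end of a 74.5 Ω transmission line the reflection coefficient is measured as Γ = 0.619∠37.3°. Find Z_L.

Z_L ≈ 115 + j140 Ω

Z_L = Z_0·(1 + Γ)/(1 − Γ) = 74.5·(1.49 + j0.375)/(0.508 − j0.375)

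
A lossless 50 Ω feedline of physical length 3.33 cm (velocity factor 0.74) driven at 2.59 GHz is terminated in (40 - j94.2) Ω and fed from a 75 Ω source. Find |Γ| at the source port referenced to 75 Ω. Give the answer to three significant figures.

λ = v/f = 0.74·c / 2.59 GHz = 0.0857 m
βl = 2π·l/λ = 2π × 0.389 = 140°
tan(βl) = -0.843
Z_in = Z_0·(Z_L + jZ_0·tanβl)/(Z_0 + jZ_L·tanβl) = 85.4 + j134 Ω
Γ_s = (Z_in − Z_s)/(Z_in + Z_s) = (10.4 + j134)/(160 + j134), |Γ_s| = 0.643

|Γ| ≈ 0.643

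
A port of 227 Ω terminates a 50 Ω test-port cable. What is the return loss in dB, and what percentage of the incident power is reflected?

RL ≈ 3.89 dB; 40.8% of incident power reflected

Γ = (227 − 50)/(227 + 50) = 0.639
RL = −20·log₁₀(0.639) = 3.89 dB
P_refl/P_inc = |Γ|² = 0.408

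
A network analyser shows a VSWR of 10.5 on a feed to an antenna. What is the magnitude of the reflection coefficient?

|Γ| = (S − 1)/(S + 1) = (10.5 − 1)/(10.5 + 1) = 9.5/11.5

|Γ| ≈ 0.826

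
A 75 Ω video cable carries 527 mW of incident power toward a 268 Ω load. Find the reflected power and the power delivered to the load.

P_reflected ≈ 167 mW; P_delivered ≈ 360 mW

Γ = (268 − 75)/(268 + 75) = 0.563
|Γ|² = 0.317
P_refl = |Γ|²·P_inc = 167 mW, P_del = (1 − |Γ|²)·P_inc = 360 mW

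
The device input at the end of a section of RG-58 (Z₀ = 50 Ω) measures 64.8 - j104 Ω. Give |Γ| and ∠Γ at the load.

Γ ≈ 0.678 ∠ -39.7°

Γ = (Z_L − Z_0)/(Z_L + Z_0) = (14.8 − j104)/(114.8 − j104)
|Γ| = 105/155 = 0.678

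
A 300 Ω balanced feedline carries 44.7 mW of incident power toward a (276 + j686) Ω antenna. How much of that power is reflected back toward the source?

|Γ| = |(-24 + j686)/(576 + j686)| = 0.766
|Γ|² = 0.587
P_refl = |Γ|²·P_inc = 26.2 mW, P_del = (1 − |Γ|²)·P_inc = 18.5 mW

P_reflected ≈ 26.2 mW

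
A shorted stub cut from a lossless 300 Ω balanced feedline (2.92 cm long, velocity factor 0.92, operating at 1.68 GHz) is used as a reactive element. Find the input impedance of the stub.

Z_in ≈ +j615 Ω

λ = v/f = 0.92·c / 1.68 GHz = 0.164 m
βl = 2π·l/λ = 2π × 0.178 = 64°
tan(βl) = 2.05
For a shorted stub, Z_in = jZ_0·tan(βl)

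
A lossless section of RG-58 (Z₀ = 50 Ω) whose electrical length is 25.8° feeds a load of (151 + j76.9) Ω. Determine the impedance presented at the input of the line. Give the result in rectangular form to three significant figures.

tan(βl) = tan(25.8°) = 0.483
Z_in = Z_0·(Z_L + jZ_0·tanβl)/(Z_0 + jZ_L·tanβl)
     = 50·(151 + j101)/(12.8 + j73)

Z_in ≈ 84.8 − j88.5 Ω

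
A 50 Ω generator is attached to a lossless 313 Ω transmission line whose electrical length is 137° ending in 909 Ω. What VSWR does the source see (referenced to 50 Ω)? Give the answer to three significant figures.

VSWR ≈ 10.9

tan(βl) = -0.933
Z_in = Z_0·(Z_L + jZ_0·tanβl)/(Z_0 + jZ_L·tanβl) = 204 + j260 Ω
Γ_s = (Z_in − Z_s)/(Z_in + Z_s) = (154 + j260)/(254 + j260), |Γ_s| = 0.832
VSWR = (1 + |Γ_s|)/(1 − |Γ_s|)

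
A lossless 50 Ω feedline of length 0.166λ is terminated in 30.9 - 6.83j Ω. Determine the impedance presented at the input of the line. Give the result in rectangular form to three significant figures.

βl = 2π × 0.166 = 59.8°
tan(βl) = tan(59.8°) = 1.72
Z_in = Z_0·(Z_L + jZ_0·tanβl)/(Z_0 + jZ_L·tanβl)
     = 50·(30.9 + j78.9)/(61.7 + j53)

Z_in ≈ 46 + j24.4 Ω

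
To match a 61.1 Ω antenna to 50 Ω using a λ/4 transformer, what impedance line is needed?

Z_qwt ≈ 55.3 Ω

Z_qwt = √(Z_0·R_L) = √(50 × 61.1) = √3055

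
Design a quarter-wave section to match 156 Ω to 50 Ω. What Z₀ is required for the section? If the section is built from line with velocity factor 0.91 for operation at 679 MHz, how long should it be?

Z_qwt ≈ 88.3 Ω; length ≈ 10.1 cm

Z_qwt = √(Z_0·R_L) = √(50 × 156) = √7800
λ = 0.91·c/f = 0.402 m, so l = λ/4 = 0.101 m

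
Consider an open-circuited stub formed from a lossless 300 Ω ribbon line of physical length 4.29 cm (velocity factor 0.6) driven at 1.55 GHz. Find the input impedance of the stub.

λ = v/f = 0.6·c / 1.55 GHz = 0.116 m
βl = 2π·l/λ = 2π × 0.369 = 133°
tan(βl) = -1.07
For an open-circuited stub, Z_in = −jZ_0·cot(βl) = −jZ_0/tan(βl)

Z_in ≈ +j280 Ω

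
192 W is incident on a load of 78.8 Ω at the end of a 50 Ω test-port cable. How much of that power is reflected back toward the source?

Γ = (78.8 − 50)/(78.8 + 50) = 0.224
|Γ|² = 0.05
P_refl = |Γ|²·P_inc = 9.6 W, P_del = (1 − |Γ|²)·P_inc = 182 W

P_reflected ≈ 9.6 W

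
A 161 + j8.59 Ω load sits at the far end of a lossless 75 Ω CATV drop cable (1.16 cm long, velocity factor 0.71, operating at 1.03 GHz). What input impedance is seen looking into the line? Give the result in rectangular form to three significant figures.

λ = v/f = 0.71·c / 1.03 GHz = 0.207 m
βl = 2π·l/λ = 2π × 0.0561 = 20.2°
tan(βl) = tan(20.2°) = 0.368
Z_in = Z_0·(Z_L + jZ_0·tanβl)/(Z_0 + jZ_L·tanβl)
     = 75·(161 + j36.2)/(71.8 + j59.2)

Z_in ≈ 119 − j60 Ω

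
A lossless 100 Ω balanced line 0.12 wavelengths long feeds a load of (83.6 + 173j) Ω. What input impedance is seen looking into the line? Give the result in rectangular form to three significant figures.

βl = 2π × 0.12 = 43.2°
tan(βl) = tan(43.2°) = 0.939
Z_in = Z_0·(Z_L + jZ_0·tanβl)/(Z_0 + jZ_L·tanβl)
     = 100·(83.6 + j267)/(-62.5 + j78.5)

Z_in ≈ 156 − j231 Ω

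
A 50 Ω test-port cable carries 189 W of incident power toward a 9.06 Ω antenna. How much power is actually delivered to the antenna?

P_delivered ≈ 98.2 W

Γ = (9.06 − 50)/(9.06 + 50) = -0.693
|Γ|² = 0.481
P_refl = |Γ|²·P_inc = 90.8 W, P_del = (1 − |Γ|²)·P_inc = 98.2 W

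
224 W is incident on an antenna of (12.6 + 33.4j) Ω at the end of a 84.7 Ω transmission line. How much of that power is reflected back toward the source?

P_reflected ≈ 134 W

|Γ| = |(-72.1 + j33.4)/(97.3 + j33.4)| = 0.772
|Γ|² = 0.597
P_refl = |Γ|²·P_inc = 134 W, P_del = (1 − |Γ|²)·P_inc = 90.4 W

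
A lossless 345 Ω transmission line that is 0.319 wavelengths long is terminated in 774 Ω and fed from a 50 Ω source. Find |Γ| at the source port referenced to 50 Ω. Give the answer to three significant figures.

|Γ| ≈ 0.685

βl = 2π × 0.319 = 115°
tan(βl) = -2.16
Z_in = Z_0·(Z_L + jZ_0·tanβl)/(Z_0 + jZ_L·tanβl) = 179 + j123 Ω
Γ_s = (Z_in − Z_s)/(Z_in + Z_s) = (129 + j123)/(229 + j123), |Γ_s| = 0.685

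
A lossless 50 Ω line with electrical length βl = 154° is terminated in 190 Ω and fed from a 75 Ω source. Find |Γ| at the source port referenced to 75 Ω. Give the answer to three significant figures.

|Γ| ≈ 0.522

tan(βl) = -0.488
Z_in = Z_0·(Z_L + jZ_0·tanβl)/(Z_0 + jZ_L·tanβl) = 53 + j73.9 Ω
Γ_s = (Z_in − Z_s)/(Z_in + Z_s) = (-22 + j73.9)/(128 + j73.9), |Γ_s| = 0.522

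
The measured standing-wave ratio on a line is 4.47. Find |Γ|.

|Γ| = (S − 1)/(S + 1) = (4.47 − 1)/(4.47 + 1) = 3.47/5.47

|Γ| ≈ 0.634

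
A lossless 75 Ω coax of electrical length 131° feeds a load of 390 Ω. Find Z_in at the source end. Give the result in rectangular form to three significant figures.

Z_in ≈ 24.6 + j61.1 Ω

tan(βl) = tan(131°) = -1.15
Z_in = Z_0·(Z_L + jZ_0·tanβl)/(Z_0 + jZ_L·tanβl)
     = 75·(390 − j86.3)/(75 − j449)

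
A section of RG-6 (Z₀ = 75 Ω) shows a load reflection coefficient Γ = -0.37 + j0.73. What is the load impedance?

Z_L ≈ 10.3 + j45.4 Ω

Z_L = Z_0·(1 + Γ)/(1 − Γ) = 75·(0.63 + j0.73)/(1.37 − j0.73)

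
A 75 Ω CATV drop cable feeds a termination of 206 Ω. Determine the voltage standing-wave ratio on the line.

For a purely resistive load, VSWR = R_L/Z_0 or Z_0/R_L (whichever > 1) = 206/75

VSWR ≈ 2.75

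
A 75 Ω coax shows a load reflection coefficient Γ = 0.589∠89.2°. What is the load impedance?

Z_L ≈ 36.8 + j66.4 Ω

Z_L = Z_0·(1 + Γ)/(1 − Γ) = 75·(1.01 + j0.589)/(0.992 − j0.589)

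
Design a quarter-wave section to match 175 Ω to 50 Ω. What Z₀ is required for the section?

Z_qwt = √(Z_0·R_L) = √(50 × 175) = √8750

Z_qwt ≈ 93.5 Ω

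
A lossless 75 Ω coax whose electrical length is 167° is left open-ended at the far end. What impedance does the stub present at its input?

Z_in ≈ +j325 Ω

tan(βl) = -0.231
For an open-ended stub, Z_in = −jZ_0·cot(βl) = −jZ_0/tan(βl)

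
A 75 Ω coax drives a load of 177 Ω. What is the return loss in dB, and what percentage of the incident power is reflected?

RL ≈ 7.86 dB; 16.4% of incident power reflected

Γ = (177 − 75)/(177 + 75) = 0.405
RL = −20·log₁₀(0.405) = 7.86 dB
P_refl/P_inc = |Γ|² = 0.164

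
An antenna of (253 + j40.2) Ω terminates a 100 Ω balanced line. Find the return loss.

Γ = (153 + j40.2)/(353 + j40.2), |Γ| = 0.445
RL = −20·log₁₀|Γ| = −20·log₁₀(0.445)

RL ≈ 7.03 dB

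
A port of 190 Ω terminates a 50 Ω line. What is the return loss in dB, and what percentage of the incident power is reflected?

RL ≈ 4.68 dB; 34% of incident power reflected

Γ = (190 − 50)/(190 + 50) = 0.583
RL = −20·log₁₀(0.583) = 4.68 dB
P_refl/P_inc = |Γ|² = 0.34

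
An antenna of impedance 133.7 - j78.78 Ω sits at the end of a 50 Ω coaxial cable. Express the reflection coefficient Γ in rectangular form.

Γ ≈ 0.54 − j0.197

Γ = (Z_L − Z_0)/(Z_L + Z_0) = (83.7 − j78.78)/(183.7 − j78.78)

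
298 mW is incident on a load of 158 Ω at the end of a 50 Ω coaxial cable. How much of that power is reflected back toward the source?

P_reflected ≈ 80.3 mW

Γ = (158 − 50)/(158 + 50) = 0.519
|Γ|² = 0.27
P_refl = |Γ|²·P_inc = 80.3 mW, P_del = (1 − |Γ|²)·P_inc = 218 mW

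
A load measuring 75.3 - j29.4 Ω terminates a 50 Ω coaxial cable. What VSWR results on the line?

VSWR ≈ 1.86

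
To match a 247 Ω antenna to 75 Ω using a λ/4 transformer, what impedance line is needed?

Z_qwt = √(Z_0·R_L) = √(75 × 247) = √18520

Z_qwt ≈ 136 Ω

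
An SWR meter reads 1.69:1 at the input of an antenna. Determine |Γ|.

|Γ| ≈ 0.257

|Γ| = (S − 1)/(S + 1) = (1.69 − 1)/(1.69 + 1) = 0.69/2.69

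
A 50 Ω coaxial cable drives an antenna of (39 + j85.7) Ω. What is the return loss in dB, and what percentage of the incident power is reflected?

RL ≈ 3.11 dB; 48.9% of incident power reflected

Γ = (-11 + j85.7)/(89 + j85.7), |Γ| = 0.699
RL = −20·log₁₀(0.699) = 3.11 dB
P_refl/P_inc = |Γ|² = 0.489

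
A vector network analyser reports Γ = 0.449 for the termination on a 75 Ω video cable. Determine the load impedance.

Z_L = Z_0·(1 + Γ)/(1 − Γ) = 75·(1.45)/(0.551)

Z_L ≈ 197 Ω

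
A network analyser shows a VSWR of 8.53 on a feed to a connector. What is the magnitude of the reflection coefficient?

|Γ| ≈ 0.79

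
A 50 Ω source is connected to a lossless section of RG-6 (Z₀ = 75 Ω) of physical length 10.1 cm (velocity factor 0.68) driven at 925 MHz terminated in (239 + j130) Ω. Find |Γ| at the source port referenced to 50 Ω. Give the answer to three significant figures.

|Γ| ≈ 0.705

λ = v/f = 0.68·c / 925 MHz = 0.221 m
βl = 2π·l/λ = 2π × 0.458 = 165°
tan(βl) = -0.27
Z_in = Z_0·(Z_L + jZ_0·tanβl)/(Z_0 + jZ_L·tanβl) = 88.4 + j127 Ω
Γ_s = (Z_in − Z_s)/(Z_in + Z_s) = (38.4 + j127)/(138 + j127), |Γ_s| = 0.705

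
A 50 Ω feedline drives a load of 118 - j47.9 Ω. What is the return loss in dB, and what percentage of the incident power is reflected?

Γ = (68 − j47.9)/(168 − j47.9), |Γ| = 0.476
RL = −20·log₁₀(0.476) = 6.45 dB
P_refl/P_inc = |Γ|² = 0.227

RL ≈ 6.45 dB; 22.7% of incident power reflected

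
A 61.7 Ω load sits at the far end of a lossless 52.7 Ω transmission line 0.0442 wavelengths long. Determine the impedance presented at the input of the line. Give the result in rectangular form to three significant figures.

βl = 2π × 0.0442 = 15.9°
tan(βl) = tan(15.9°) = 0.285
Z_in = Z_0·(Z_L + jZ_0·tanβl)/(Z_0 + jZ_L·tanβl)
     = 52.7·(61.7 + j15)/(52.7 + j17.6)

Z_in ≈ 60 − j5.01 Ω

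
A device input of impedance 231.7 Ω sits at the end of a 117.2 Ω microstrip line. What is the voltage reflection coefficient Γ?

Γ = 0.328

Γ = (Z_L − Z_0)/(Z_L + Z_0) = (231.7 − 117.2)/(231.7 + 117.2) = 114.5/348.9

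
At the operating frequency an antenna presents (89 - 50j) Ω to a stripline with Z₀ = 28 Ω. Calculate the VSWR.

VSWR ≈ 4.26

Γ = (Z_L − Z_0)/(Z_L + Z_0) = (61 − j50)/(117 − j50)
|Γ| = 78.9/127 = 0.62
VSWR = (1 + |Γ|)/(1 − |Γ|) = 1.62/0.38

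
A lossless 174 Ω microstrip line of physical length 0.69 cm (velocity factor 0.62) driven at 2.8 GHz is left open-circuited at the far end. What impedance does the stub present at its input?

Z_in ≈ −j228 Ω

λ = v/f = 0.62·c / 2.8 GHz = 0.0664 m
βl = 2π·l/λ = 2π × 0.104 = 37.4°
tan(βl) = 0.764
For an open-circuited stub, Z_in = −jZ_0·cot(βl) = −jZ_0/tan(βl)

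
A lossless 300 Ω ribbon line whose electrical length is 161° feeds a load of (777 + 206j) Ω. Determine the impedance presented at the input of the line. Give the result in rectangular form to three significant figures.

tan(βl) = tan(161°) = -0.344
Z_in = Z_0·(Z_L + jZ_0·tanβl)/(Z_0 + jZ_L·tanβl)
     = 300·(777 + j103)/(371 − j268)

Z_in ≈ 374 + j353 Ω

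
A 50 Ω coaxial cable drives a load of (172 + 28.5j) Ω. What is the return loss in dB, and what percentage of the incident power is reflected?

Γ = (122 + j28.5)/(222 + j28.5), |Γ| = 0.56
RL = −20·log₁₀(0.56) = 5.04 dB
P_refl/P_inc = |Γ|² = 0.313

RL ≈ 5.04 dB; 31.3% of incident power reflected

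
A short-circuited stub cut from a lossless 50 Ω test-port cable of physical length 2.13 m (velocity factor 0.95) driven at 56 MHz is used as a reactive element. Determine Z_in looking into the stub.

Z_in ≈ −j28.1 Ω

λ = v/f = 0.95·c / 56 MHz = 5.09 m
βl = 2π·l/λ = 2π × 0.419 = 151°
tan(βl) = -0.562
For a short-circuited stub, Z_in = jZ_0·tan(βl)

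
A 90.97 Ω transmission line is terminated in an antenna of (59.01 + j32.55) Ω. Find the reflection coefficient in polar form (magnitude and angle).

Γ = (Z_L − Z_0)/(Z_L + Z_0) = (-31.96 + j32.55)/(150 + j32.55)
|Γ| = 45.6/153 = 0.297

Γ ≈ 0.297 ∠ 122°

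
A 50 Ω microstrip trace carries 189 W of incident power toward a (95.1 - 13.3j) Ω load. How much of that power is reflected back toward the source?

P_reflected ≈ 19.7 W

|Γ| = |(45.1 − j13.3)/(145.1 − j13.3)| = 0.323
|Γ|² = 0.104
P_refl = |Γ|²·P_inc = 19.7 W, P_del = (1 − |Γ|²)·P_inc = 169 W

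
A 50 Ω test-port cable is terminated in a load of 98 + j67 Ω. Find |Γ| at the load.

|Γ| ≈ 0.507

Γ = (Z_L − Z_0)/(Z_L + Z_0) = (48 + j67)/(148 + j67)
|Γ| = 82.4/162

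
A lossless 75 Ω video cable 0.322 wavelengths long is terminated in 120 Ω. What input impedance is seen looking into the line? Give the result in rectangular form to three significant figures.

Z_in ≈ 53.1 + j20.3 Ω

βl = 2π × 0.322 = 116°
tan(βl) = tan(116°) = -2.06
Z_in = Z_0·(Z_L + jZ_0·tanβl)/(Z_0 + jZ_L·tanβl)
     = 75·(120 − j154)/(75 − j247)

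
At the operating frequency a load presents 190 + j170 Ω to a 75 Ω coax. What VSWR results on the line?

VSWR ≈ 4.75

Γ = (Z_L − Z_0)/(Z_L + Z_0) = (115 + j170)/(265 + j170)
|Γ| = 205/315 = 0.652
VSWR = (1 + |Γ|)/(1 − |Γ|) = 1.65/0.348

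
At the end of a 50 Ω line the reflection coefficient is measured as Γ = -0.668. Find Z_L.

Z_L = Z_0·(1 + Γ)/(1 − Γ) = 50·(0.332)/(1.67)

Z_L ≈ 9.95 Ω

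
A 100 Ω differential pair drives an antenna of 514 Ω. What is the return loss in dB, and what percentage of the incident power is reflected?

RL ≈ 3.42 dB; 45.5% of incident power reflected

Γ = (514 − 100)/(514 + 100) = 0.674
RL = −20·log₁₀(0.674) = 3.42 dB
P_refl/P_inc = |Γ|² = 0.455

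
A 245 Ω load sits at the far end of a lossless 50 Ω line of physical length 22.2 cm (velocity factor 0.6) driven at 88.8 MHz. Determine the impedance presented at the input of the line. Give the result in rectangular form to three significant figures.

Z_in ≈ 23.8 − j54.9 Ω

λ = v/f = 0.6·c / 88.8 MHz = 2.03 m
βl = 2π·l/λ = 2π × 0.11 = 39.4°
tan(βl) = tan(39.4°) = 0.822
Z_in = Z_0·(Z_L + jZ_0·tanβl)/(Z_0 + jZ_L·tanβl)
     = 50·(245 + j41.1)/(50 + j201)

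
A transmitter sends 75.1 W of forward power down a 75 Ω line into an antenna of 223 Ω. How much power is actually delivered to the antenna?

P_delivered ≈ 56.6 W

Γ = (223 − 75)/(223 + 75) = 0.497
|Γ|² = 0.247
P_refl = |Γ|²·P_inc = 18.5 W, P_del = (1 − |Γ|²)·P_inc = 56.6 W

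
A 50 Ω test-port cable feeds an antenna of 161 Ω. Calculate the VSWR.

VSWR ≈ 3.22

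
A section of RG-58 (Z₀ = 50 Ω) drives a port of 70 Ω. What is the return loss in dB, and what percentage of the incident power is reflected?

RL ≈ 15.6 dB; 2.78% of incident power reflected

Γ = (70 − 50)/(70 + 50) = 0.167
RL = −20·log₁₀(0.167) = 15.6 dB
P_refl/P_inc = |Γ|² = 0.0278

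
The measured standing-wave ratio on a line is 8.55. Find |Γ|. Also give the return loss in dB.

|Γ| ≈ 0.791; return loss ≈ 2.04 dB

|Γ| = (S − 1)/(S + 1) = (8.55 − 1)/(8.55 + 1) = 7.55/9.55
RL = −20·log₁₀|Γ| = −20·log₁₀(0.791)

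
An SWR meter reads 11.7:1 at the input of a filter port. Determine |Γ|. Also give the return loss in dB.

|Γ| = (S − 1)/(S + 1) = (11.7 − 1)/(11.7 + 1) = 10.7/12.7
RL = −20·log₁₀|Γ| = −20·log₁₀(0.843)

|Γ| ≈ 0.843; return loss ≈ 1.49 dB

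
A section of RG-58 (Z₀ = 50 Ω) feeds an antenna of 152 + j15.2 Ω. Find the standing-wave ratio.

Γ = (Z_L − Z_0)/(Z_L + Z_0) = (102 + j15.2)/(202 + j15.2)
|Γ| = 103/203 = 0.509
VSWR = (1 + |Γ|)/(1 − |Γ|) = 1.51/0.491

VSWR ≈ 3.07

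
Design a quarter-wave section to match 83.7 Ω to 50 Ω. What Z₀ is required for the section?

Z_qwt = √(Z_0·R_L) = √(50 × 83.7) = √4185

Z_qwt ≈ 64.7 Ω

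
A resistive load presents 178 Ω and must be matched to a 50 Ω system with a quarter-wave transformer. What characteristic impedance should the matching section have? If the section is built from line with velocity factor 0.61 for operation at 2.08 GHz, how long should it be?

Z_qwt ≈ 94.3 Ω; length ≈ 2.2 cm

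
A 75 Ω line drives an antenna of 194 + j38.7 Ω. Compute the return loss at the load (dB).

Γ = (119 + j38.7)/(269 + j38.7), |Γ| = 0.46
RL = −20·log₁₀|Γ| = −20·log₁₀(0.46)

RL ≈ 6.74 dB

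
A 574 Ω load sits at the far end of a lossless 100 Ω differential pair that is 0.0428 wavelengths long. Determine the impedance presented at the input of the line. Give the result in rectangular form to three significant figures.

βl = 2π × 0.0428 = 15.4°
tan(βl) = tan(15.4°) = 0.276
Z_in = Z_0·(Z_L + jZ_0·tanβl)/(Z_0 + jZ_L·tanβl)
     = 100·(574 + j27.6)/(100 + j158)

Z_in ≈ 176 − j251 Ω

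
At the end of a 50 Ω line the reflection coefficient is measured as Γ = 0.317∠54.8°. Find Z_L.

Z_L ≈ 61.2 + j35.2 Ω

Z_L = Z_0·(1 + Γ)/(1 − Γ) = 50·(1.18 + j0.259)/(0.817 − j0.259)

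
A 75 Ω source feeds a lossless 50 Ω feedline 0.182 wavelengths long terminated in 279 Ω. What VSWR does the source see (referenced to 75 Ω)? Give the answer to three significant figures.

VSWR ≈ 7.58

βl = 2π × 0.182 = 65.5°
tan(βl) = 2.2
Z_in = Z_0·(Z_L + jZ_0·tanβl)/(Z_0 + jZ_L·tanβl) = 10.7 − j21.9 Ω
Γ_s = (Z_in − Z_s)/(Z_in + Z_s) = (-64.3 − j21.9)/(85.7 − j21.9), |Γ_s| = 0.767
VSWR = (1 + |Γ_s|)/(1 − |Γ_s|)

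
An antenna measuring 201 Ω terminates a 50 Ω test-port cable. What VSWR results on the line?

VSWR ≈ 4.02

Γ = (201 − 50)/(201 + 50) = 0.602
VSWR = (1 + 0.602)/(1 − 0.602)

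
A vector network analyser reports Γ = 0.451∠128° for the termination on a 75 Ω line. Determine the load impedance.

Z_L = Z_0·(1 + Γ)/(1 − Γ) = 75·(0.722 + j0.355)/(1.28 − j0.355)

Z_L ≈ 34 + j30.3 Ω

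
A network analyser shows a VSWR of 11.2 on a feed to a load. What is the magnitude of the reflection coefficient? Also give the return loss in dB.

|Γ| = (S − 1)/(S + 1) = (11.2 − 1)/(11.2 + 1) = 10.2/12.2
RL = −20·log₁₀|Γ| = −20·log₁₀(0.836)

|Γ| ≈ 0.836; return loss ≈ 1.56 dB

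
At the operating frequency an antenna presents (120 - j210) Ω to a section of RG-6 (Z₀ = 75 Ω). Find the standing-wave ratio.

VSWR ≈ 6.98

Γ = (Z_L − Z_0)/(Z_L + Z_0) = (45 − j210)/(195 − j210)
|Γ| = 215/287 = 0.749
VSWR = (1 + |Γ|)/(1 − |Γ|) = 1.75/0.251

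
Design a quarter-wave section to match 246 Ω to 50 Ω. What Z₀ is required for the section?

Z_qwt ≈ 111 Ω

Z_qwt = √(Z_0·R_L) = √(50 × 246) = √12300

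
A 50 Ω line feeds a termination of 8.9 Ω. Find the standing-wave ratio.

VSWR ≈ 5.62

For a purely resistive load, VSWR = R_L/Z_0 or Z_0/R_L (whichever > 1) = 50/8.9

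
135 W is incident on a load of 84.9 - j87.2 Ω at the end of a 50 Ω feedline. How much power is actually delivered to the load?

P_delivered ≈ 88.8 W

|Γ| = |(34.9 − j87.2)/(134.9 − j87.2)| = 0.585
|Γ|² = 0.342
P_refl = |Γ|²·P_inc = 46.2 W, P_del = (1 − |Γ|²)·P_inc = 88.8 W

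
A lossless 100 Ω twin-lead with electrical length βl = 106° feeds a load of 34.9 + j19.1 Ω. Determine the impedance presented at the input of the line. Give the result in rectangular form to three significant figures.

tan(βl) = tan(106°) = -3.49
Z_in = Z_0·(Z_L + jZ_0·tanβl)/(Z_0 + jZ_L·tanβl)
     = 100·(34.9 − j330)/(167 − j122)

Z_in ≈ 108 − j119 Ω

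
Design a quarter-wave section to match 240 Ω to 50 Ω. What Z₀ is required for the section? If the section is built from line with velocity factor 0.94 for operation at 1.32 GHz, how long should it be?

Z_qwt ≈ 110 Ω; length ≈ 5.34 cm

Z_qwt = √(Z_0·R_L) = √(50 × 240) = √12000
λ = 0.94·c/f = 0.214 m, so l = λ/4 = 0.0534 m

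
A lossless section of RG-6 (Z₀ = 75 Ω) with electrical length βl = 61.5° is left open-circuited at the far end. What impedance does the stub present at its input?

Z_in ≈ −j40.7 Ω

tan(βl) = 1.84
For an open-circuited stub, Z_in = −jZ_0·cot(βl) = −jZ_0/tan(βl)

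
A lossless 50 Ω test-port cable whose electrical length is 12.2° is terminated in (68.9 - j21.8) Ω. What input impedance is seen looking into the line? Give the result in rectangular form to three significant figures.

Z_in ≈ 56.1 − j25.3 Ω

tan(βl) = tan(12.2°) = 0.216
Z_in = Z_0·(Z_L + jZ_0·tanβl)/(Z_0 + jZ_L·tanβl)
     = 50·(68.9 − j11)/(54.7 + j14.9)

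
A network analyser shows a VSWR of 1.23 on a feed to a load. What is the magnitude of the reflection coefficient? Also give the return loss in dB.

|Γ| ≈ 0.103; return loss ≈ 19.7 dB

|Γ| = (S − 1)/(S + 1) = (1.23 − 1)/(1.23 + 1) = 0.23/2.23
RL = −20·log₁₀|Γ| = −20·log₁₀(0.103)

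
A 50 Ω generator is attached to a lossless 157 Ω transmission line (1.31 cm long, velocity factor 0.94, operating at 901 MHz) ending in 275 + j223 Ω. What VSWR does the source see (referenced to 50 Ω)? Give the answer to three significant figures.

λ = v/f = 0.94·c / 901 MHz = 0.313 m
βl = 2π·l/λ = 2π × 0.0419 = 15.1°
tan(βl) = 0.269
Z_in = Z_0·(Z_L + jZ_0·tanβl)/(Z_0 + jZ_L·tanβl) = 488 + j56.6 Ω
Γ_s = (Z_in − Z_s)/(Z_in + Z_s) = (438 + j56.6)/(538 + j56.6), |Γ_s| = 0.817
VSWR = (1 + |Γ_s|)/(1 − |Γ_s|)

VSWR ≈ 9.9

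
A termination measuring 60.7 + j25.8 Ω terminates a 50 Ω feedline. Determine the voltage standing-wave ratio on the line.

Γ = (Z_L − Z_0)/(Z_L + Z_0) = (10.7 + j25.8)/(110.7 + j25.8)
|Γ| = 27.9/114 = 0.246
VSWR = (1 + |Γ|)/(1 − |Γ|) = 1.25/0.754

VSWR ≈ 1.65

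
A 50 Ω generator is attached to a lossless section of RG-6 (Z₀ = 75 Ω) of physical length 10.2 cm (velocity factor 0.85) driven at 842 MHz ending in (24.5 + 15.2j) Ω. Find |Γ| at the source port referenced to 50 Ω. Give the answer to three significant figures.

|Γ| ≈ 0.562

λ = v/f = 0.85·c / 842 MHz = 0.303 m
βl = 2π·l/λ = 2π × 0.337 = 121°
tan(βl) = -1.65
Z_in = Z_0·(Z_L + jZ_0·tanβl)/(Z_0 + jZ_L·tanβl) = 44 − j63.5 Ω
Γ_s = (Z_in − Z_s)/(Z_in + Z_s) = (-6 − j63.5)/(94 − j63.5), |Γ_s| = 0.562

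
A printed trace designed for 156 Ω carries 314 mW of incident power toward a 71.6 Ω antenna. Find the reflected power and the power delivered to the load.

P_reflected ≈ 43.2 mW; P_delivered ≈ 271 mW

Γ = (71.6 − 156)/(71.6 + 156) = -0.371
|Γ|² = 0.138
P_refl = |Γ|²·P_inc = 43.2 mW, P_del = (1 − |Γ|²)·P_inc = 271 mW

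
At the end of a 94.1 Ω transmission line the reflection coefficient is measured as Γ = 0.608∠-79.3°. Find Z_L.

Z_L ≈ 51.9 − j98.3 Ω

Z_L = Z_0·(1 + Γ)/(1 − Γ) = 94.1·(1.11 − j0.597)/(0.887 + j0.597)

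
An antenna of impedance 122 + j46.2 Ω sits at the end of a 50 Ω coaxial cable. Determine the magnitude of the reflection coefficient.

Γ = (Z_L − Z_0)/(Z_L + Z_0) = (72 + j46.2)/(172 + j46.2)
|Γ| = 85.5/178

|Γ| ≈ 0.48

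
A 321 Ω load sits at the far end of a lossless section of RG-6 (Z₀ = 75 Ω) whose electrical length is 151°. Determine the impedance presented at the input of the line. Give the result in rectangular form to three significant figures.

Z_in ≈ 63.3 + j109 Ω

tan(βl) = tan(151°) = -0.554
Z_in = Z_0·(Z_L + jZ_0·tanβl)/(Z_0 + jZ_L·tanβl)
     = 75·(321 − j41.6)/(75 − j178)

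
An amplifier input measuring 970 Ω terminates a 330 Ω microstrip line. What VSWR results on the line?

Γ = (970 − 330)/(970 + 330) = 0.492
VSWR = (1 + 0.492)/(1 − 0.492)

VSWR ≈ 2.94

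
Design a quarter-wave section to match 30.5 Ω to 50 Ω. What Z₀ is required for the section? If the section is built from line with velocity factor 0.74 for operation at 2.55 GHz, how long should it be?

Z_qwt ≈ 39.1 Ω; length ≈ 2.18 cm

Z_qwt = √(Z_0·R_L) = √(50 × 30.5) = √1525
λ = 0.74·c/f = 0.0871 m, so l = λ/4 = 0.0218 m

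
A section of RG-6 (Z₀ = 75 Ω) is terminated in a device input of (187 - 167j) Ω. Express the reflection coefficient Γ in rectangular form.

Γ ≈ 0.593 − j0.259

Γ = (Z_L − Z_0)/(Z_L + Z_0) = (112 − j167)/(262 − j167)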